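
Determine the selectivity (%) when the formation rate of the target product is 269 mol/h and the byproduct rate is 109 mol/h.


Selectivity = desired / (desired + undesired) * 100
Total products = 269 + 109 = 378 mol/h
S = 269 / 378 * 100
= 0.7116 * 100
= 71.16 %

71.16 %


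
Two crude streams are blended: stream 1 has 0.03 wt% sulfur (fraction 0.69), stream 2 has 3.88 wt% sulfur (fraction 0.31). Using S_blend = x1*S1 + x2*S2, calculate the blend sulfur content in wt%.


Linear sulfur blending: S_blend = x1*S1 + x2*S2
Contribution 1: 0.69 * 0.03 = 0.0207 wt%
Contribution 2: 0.31 * 3.88 = 1.2028 wt%
S_blend = 0.0207 + 1.2028 = 1.2235

1.2235 wt%


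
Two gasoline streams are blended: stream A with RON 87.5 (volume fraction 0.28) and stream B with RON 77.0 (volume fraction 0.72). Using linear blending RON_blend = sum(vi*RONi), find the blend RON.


Linear blending: RON_blend = sum(vi * RONi)
Contribution 1: 0.28 * 87.5 = 24.5
Contribution 2: 0.72 * 77.0 = 55.44
RON_blend = 24.5 + 55.44 = 79.94

79.94


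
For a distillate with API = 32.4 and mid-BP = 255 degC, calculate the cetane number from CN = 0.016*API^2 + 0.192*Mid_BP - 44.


CN = 0.016 * 32.4^2 + 0.192 * 255 - 44
CN = 16.79616 + 48.96 - 44 = 21.75616

21.75616


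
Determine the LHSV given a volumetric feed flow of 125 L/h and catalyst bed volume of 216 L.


LHSV = volumetric feed rate / catalyst volume
= 125 L/h / 216 L
= 0.5787 h^-1

0.5787 h^-1


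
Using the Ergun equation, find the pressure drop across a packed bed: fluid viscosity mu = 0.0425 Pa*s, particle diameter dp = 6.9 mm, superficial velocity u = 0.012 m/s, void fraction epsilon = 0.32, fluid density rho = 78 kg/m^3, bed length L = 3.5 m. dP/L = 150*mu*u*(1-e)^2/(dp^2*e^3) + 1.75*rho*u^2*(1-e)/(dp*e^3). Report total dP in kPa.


dp = 6.9 mm = 0.0069 m
Viscous term = 150*0.0425*0.012*(1-0.32)^2 / (0.0069^2*0.32^3) = 22674.2
Inertial term = 1.75*78*0.012^2*(1-0.32) / (0.0069*0.32^3) = 59.116
dP/L = 22674.2 + 59.116 = 22733.3 Pa/m
dP = 22733.3 * 3.5 / 1000 = 79.57 kPa

79.57 kPa


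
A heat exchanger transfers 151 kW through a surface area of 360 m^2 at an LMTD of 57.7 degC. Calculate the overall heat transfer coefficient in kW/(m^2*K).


From Q = U*A*LMTD, U = Q / (A * LMTD)
U = 151 / (360 * 57.7) = 151 / 20772 = 0.007269

0.007269 kW/(m^2*K)


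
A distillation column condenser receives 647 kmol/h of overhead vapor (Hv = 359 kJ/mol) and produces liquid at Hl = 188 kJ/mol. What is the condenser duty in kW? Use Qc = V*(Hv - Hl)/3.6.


Qc = 647 * (359 - 188) / 3.6 = 647 * 171 / 3.6 = 30730

30730 kW


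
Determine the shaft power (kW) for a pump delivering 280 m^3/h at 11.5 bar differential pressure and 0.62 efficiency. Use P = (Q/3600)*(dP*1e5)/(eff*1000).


Q = 280 / 3600 = 0.0777778 m^3/s
P = 0.0777778 * (11.5 * 1e5) / 0.62 / 1000 = 144.3

144.3 kW


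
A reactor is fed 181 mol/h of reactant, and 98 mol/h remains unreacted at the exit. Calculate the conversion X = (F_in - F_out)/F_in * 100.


X = (F_in - F_out) / F_in * 100
Moles reacted = 181 - 98 = 83
X = 83 / 181 * 100
= 0.4586 * 100
= 45.86 %

45.86 %


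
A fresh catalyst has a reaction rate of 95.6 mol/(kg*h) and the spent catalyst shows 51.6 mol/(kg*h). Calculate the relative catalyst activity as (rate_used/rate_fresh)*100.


Activity (%) = (rate_used / rate_fresh) * 100
rate_used = 51.6, rate_fresh = 95.6
= (51.6 / 95.6) * 100
= 0.5397 * 100 = 53.97

53.97 %


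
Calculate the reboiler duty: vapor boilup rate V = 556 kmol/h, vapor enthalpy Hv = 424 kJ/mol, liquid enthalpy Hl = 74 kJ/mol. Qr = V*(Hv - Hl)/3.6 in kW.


Qr = 556 * (424 - 74) / 3.6 = 556 * 350 / 3.6 = 54060

54060 kW


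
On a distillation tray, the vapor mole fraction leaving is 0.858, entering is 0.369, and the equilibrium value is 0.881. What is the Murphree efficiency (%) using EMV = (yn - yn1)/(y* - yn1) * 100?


Murphree vapor efficiency: EMV = (y_n - y_(n-1)) / (y*_n - y_(n-1)) * 100
EMV = (0.858 - 0.369) / (0.881 - 0.369) * 100 = 0.489 / 0.512 * 100 = 95.51

95.51 %


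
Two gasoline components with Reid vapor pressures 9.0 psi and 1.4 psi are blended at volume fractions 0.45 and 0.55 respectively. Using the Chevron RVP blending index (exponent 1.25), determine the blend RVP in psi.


Chevron index: RVP_blend = (sum xi*RVPi^1.25)^(1/1.25)
RVP^1.25 terms: 0.45 * 9.0^1.25 + 0.55 * 1.4^1.25 = 7.85238
RVP_blend = 7.85238^(1/1.25) = 5.200

5.200 psi


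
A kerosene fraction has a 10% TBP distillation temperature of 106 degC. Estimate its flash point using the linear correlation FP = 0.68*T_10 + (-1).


FP = 0.68 * 106 + (-1) = 71.08

71.08 degC


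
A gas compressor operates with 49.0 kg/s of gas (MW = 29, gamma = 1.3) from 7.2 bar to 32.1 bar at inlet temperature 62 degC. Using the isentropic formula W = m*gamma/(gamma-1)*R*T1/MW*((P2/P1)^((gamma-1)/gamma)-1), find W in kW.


Isentropic work: W = m*(gamma/(gamma-1))*(R*T1/MW)*((P2/P1)^((gamma-1)/gamma) - 1)
T1 = 62 + 273.15 = 335.15 K
Pressure ratio = 32.1 / 7.2 = 4.45833
Exponent = (1.3 - 1)/1.3 = 0.230769
(P2/P1)^exp - 1 = 4.45833^0.230769 - 1 = 0.411916
W = 49.0 * 1.3 / 0.3 * 8.314 * 335.15 / 29 * 0.411916 = 8404

8404 kW


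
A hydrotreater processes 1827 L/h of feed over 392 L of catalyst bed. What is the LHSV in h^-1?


LHSV = volumetric feed rate / catalyst volume
= 1827 L/h / 392 L
= 4.661 h^-1

4.661 h^-1


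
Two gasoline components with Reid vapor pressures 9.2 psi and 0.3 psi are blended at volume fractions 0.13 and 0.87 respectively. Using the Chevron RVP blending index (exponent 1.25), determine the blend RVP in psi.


Chevron index: RVP_blend = (sum xi*RVPi^1.25)^(1/1.25)
RVP^1.25 terms: 0.13 * 9.2^1.25 + 0.87 * 0.3^1.25 = 2.27611
RVP_blend = 2.27611^(1/1.25) = 1.931

1.931 psi


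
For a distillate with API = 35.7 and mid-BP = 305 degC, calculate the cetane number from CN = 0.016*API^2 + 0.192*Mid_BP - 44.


CN = 0.016 * 35.7^2 + 0.192 * 305 - 44
CN = 20.39184 + 58.56 - 44 = 34.95184

34.95184


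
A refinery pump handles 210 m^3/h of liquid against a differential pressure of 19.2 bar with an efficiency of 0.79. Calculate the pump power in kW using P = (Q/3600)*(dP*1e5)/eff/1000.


Q = 210 / 3600 = 0.0583333 m^3/s
P = 0.0583333 * (19.2 * 1e5) / 0.79 / 1000 = 141.8

141.8 kW


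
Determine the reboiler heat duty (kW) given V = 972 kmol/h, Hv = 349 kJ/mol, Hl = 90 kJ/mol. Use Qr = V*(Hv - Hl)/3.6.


Qr = 972 * (349 - 90) / 3.6 = 972 * 259 / 3.6 = 69930

69930 kW


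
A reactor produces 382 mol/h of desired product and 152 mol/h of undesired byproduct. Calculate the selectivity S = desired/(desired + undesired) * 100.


Selectivity = desired / (desired + undesired) * 100
Total products = 382 + 152 = 534 mol/h
S = 382 / 534 * 100
= 0.7154 * 100
= 71.54 %

71.54 %


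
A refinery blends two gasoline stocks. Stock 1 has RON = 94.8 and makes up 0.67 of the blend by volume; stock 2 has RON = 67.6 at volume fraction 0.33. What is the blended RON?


Linear blending: RON_blend = sum(vi * RONi)
Contribution 1: 0.67 * 94.8 = 63.516
Contribution 2: 0.33 * 67.6 = 22.308
RON_blend = 63.516 + 22.308 = 85.824

85.824


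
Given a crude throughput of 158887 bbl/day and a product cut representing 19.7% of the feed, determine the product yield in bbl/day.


Crude throughput = 158887 bbl/day
Fraction yield = 19.7%
yield = throughput * fraction / 100
yield = 158887 * 19.7 / 100 = 31300.739

31300.739 bbl/day


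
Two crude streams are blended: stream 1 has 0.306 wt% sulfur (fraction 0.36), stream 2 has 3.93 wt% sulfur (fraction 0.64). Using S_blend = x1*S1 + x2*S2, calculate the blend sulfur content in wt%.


Linear sulfur blending: S_blend = x1*S1 + x2*S2
Contribution 1: 0.36 * 0.306 = 0.11016 wt%
Contribution 2: 0.64 * 3.93 = 2.5152 wt%
S_blend = 0.11016 + 2.5152 = 2.62536

2.62536 wt%


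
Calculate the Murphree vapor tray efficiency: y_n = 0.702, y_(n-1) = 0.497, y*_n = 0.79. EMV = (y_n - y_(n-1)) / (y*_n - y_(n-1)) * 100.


Murphree vapor efficiency: EMV = (y_n - y_(n-1)) / (y*_n - y_(n-1)) * 100
EMV = (0.702 - 0.497) / (0.79 - 0.497) * 100 = 0.205 / 0.293 * 100 = 69.97

69.97 %


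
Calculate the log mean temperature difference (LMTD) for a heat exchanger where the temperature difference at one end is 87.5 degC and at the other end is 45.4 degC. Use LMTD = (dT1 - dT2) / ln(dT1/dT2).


LMTD = (dT1 - dT2) / ln(dT1/dT2)
= (87.5 - 45.4) / ln(87.5 / 45.4) = 42.1 / 0.656127 = 64.16

64.16 degC


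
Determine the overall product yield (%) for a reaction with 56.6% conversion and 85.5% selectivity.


Overall yield = conversion (%) * selectivity (%) / 100
Conversion = 56.6%, Selectivity = 85.5%
Y = 56.6 * 85.5 / 100
= 48.393 %

48.393 %


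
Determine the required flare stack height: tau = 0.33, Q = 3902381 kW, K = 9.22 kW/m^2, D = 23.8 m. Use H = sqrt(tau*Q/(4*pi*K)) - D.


tau*Q/(4*pi*K) = 0.33 * 3902381 / (4 * pi * 9.22) = 11114.8
sqrt(11114.8) = 105.427
H = 105.427 - 23.8 = 81.63

81.63 m


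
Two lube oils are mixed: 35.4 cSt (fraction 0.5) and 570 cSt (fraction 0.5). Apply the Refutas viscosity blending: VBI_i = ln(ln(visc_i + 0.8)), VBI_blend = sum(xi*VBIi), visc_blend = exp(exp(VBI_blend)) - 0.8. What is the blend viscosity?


Refutas method: VBN_i = 14.534*ln(ln(visc_i + 0.8)) + 10.975, blended linearly by mass fraction; since VBN is linear in VBI_i = ln(ln(visc_i + 0.8)) and the fractions sum to 1, blend VBI directly: visc = exp(exp(VBI_blend)) - 0.8
VBI_1 = ln(ln(35.4 + 0.8)) = 1.27789
VBI_2 = ln(ln(570 + 0.8)) = 1.84799
VBI_blend = 0.5 * 1.27789 + 0.5 * 1.84799 = 1.56294
visc_blend = exp(exp(1.56294)) - 0.8 = 117.5

117.5 cSt


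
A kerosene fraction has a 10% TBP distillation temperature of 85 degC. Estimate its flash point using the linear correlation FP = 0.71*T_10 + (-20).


FP = 0.71 * 85 + (-20) = 40.35

40.35 degC


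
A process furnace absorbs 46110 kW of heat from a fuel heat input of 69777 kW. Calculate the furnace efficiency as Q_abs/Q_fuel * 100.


Furnace efficiency = Q_absorbed / Q_fuel * 100
= 46110 / 69777 * 100 = 66.08

66.08 %


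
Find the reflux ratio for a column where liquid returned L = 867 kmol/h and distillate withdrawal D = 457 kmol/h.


Reflux ratio definition: R = L / D (liquid returned / distillate withdrawn)
L = 867 kmol/h, D = 457 kmol/h
R = 867 / 457 = 1.897

1.897


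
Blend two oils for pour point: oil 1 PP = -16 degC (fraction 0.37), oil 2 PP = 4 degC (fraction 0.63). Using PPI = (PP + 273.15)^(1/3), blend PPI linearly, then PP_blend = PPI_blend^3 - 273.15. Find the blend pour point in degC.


PPI_1 = (-16 + 273.15)^(1/3) = 6.359098
PPI_2 = (4 + 273.15)^(1/3) = 6.51986
PPI_blend = 0.37 * 6.359098 + 0.63 * 6.51986 = 6.460378
PP_blend = 6.460378^3 - 273.15 = 269.6335 - 273.15 = -3.52

-3.52 degC


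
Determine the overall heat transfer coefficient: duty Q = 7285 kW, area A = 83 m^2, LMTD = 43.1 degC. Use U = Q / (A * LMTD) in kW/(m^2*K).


From Q = U*A*LMTD, U = Q / (A * LMTD)
U = 7285 / (83 * 43.1) = 7285 / 3577.3 = 2.036

2.036 kW/(m^2*K)


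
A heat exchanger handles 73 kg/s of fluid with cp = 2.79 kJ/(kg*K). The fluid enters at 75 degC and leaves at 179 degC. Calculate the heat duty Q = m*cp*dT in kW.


Q = m_dot * cp * delta_T
delta_T = 179 - 75 = 104 K
Q = 73 * 2.79 * 104
= 203.67 * 104
= 21181.68 kW

21181.68 kW


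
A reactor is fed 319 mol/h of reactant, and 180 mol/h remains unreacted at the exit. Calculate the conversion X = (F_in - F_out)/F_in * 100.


X = (F_in - F_out) / F_in * 100
Moles reacted = 319 - 180 = 139
X = 139 / 319 * 100
= 0.4357 * 100
= 43.57 %

43.57 %


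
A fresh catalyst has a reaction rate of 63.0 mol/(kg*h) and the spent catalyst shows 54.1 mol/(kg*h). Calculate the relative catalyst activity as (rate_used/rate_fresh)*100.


Activity (%) = (rate_used / rate_fresh) * 100
rate_used = 54.1, rate_fresh = 63.0
= (54.1 / 63.0) * 100
= 0.8587 * 100 = 85.87

85.87 %


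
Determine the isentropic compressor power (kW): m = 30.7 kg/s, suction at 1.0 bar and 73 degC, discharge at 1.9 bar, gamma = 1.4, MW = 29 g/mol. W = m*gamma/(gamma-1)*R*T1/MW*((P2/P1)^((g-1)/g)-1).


Isentropic work: W = m*(gamma/(gamma-1))*(R*T1/MW)*((P2/P1)^((gamma-1)/gamma) - 1)
T1 = 73 + 273.15 = 346.15 K
Pressure ratio = 1.9 / 1.0 = 1.9
Exponent = (1.4 - 1)/1.4 = 0.285714
(P2/P1)^exp - 1 = 1.9^0.285714 - 1 = 0.201279
W = 30.7 * 1.4 / 0.4 * 8.314 * 346.15 / 29 * 0.201279 = 2146

2146 kW


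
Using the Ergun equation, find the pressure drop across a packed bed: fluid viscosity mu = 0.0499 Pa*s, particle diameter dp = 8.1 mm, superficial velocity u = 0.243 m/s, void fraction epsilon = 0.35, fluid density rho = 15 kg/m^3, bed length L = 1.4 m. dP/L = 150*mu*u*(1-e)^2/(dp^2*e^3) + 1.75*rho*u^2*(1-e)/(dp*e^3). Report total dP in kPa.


dp = 8.1 mm = 0.0081 m
Viscous term = 150*0.0499*0.243*(1-0.35)^2 / (0.0081^2*0.35^3) = 273181
Inertial term = 1.75*15*0.243^2*(1-0.35) / (0.0081*0.35^3) = 2901.12
dP/L = 273181 + 2901.12 = 276082 Pa/m
dP = 276082 * 1.4 / 1000 = 386.5 kPa

386.5 kPa


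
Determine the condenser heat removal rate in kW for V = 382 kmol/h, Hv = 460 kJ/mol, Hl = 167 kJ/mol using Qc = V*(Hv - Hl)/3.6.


Qc = 382 * (460 - 167) / 3.6 = 382 * 293 / 3.6 = 31090

31090 kW


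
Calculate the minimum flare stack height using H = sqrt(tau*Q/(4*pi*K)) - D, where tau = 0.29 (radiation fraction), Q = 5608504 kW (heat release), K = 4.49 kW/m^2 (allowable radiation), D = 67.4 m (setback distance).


tau*Q/(4*pi*K) = 0.29 * 5608504 / (4 * pi * 4.49) = 28826.3
sqrt(28826.3) = 169.783
H = 169.783 - 67.4 = 102.4

102.4 m


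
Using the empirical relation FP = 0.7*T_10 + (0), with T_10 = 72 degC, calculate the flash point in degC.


FP = 0.7 * 72 + (0) = 50.4

50.4 degC


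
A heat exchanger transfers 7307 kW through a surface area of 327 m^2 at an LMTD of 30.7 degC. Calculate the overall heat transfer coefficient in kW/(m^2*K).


From Q = U*A*LMTD, U = Q / (A * LMTD)
U = 7307 / (327 * 30.7) = 7307 / 10038.9 = 0.7279

0.7279 kW/(m^2*K)


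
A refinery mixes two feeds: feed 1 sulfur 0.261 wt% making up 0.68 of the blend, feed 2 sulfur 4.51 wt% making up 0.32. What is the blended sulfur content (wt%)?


Linear sulfur blending: S_blend = x1*S1 + x2*S2
Contribution 1: 0.68 * 0.261 = 0.17748 wt%
Contribution 2: 0.32 * 4.51 = 1.4432 wt%
S_blend = 0.17748 + 1.4432 = 1.62068

1.62068 wt%


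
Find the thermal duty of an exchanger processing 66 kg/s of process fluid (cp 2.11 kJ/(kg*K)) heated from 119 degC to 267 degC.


Q = m_dot * cp * delta_T
delta_T = 267 - 119 = 148 K
Q = 66 * 2.11 * 148
= 139.26 * 148
= 20610.48 kW

20610.48 kW


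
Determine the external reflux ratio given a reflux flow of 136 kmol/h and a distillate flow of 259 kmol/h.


Reflux ratio definition: R = L / D (liquid returned / distillate withdrawn)
L = 136 kmol/h, D = 259 kmol/h
R = 136 / 259 = 0.5251

0.5251


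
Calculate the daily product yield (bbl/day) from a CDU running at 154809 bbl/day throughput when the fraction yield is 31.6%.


Crude throughput = 154809 bbl/day
Fraction yield = 31.6%
yield = throughput * fraction / 100
yield = 154809 * 31.6 / 100 = 48919.644

48919.644 bbl/day


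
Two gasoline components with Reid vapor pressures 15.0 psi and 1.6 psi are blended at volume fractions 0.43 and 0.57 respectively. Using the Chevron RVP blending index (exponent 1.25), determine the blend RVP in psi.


Chevron index: RVP_blend = (sum xi*RVPi^1.25)^(1/1.25)
RVP^1.25 terms: 0.43 * 15.0^1.25 + 0.57 * 1.6^1.25 = 13.7192
RVP_blend = 13.7192^(1/1.25) = 8.126

8.126 psi


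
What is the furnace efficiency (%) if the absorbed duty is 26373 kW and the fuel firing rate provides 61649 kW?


Furnace efficiency = Q_absorbed / Q_fuel * 100
= 26373 / 61649 * 100 = 42.78

42.78 %


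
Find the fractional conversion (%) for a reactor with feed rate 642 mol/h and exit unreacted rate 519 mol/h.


X = (F_in - F_out) / F_in * 100
Moles reacted = 642 - 519 = 123
X = 123 / 642 * 100
= 0.1916 * 100
= 19.16 %

19.16 %


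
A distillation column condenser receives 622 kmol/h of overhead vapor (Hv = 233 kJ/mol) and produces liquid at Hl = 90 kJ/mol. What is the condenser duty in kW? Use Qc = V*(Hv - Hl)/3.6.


Qc = 622 * (233 - 90) / 3.6 = 622 * 143 / 3.6 = 24710

24710 kW


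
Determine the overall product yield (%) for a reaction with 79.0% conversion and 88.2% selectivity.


Overall yield = conversion (%) * selectivity (%) / 100
Conversion = 79.0%, Selectivity = 88.2%
Y = 79.0 * 88.2 / 100
= 69.678 %

69.678 %


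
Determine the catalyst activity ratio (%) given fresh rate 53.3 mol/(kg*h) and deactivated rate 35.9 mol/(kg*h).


Activity (%) = (rate_used / rate_fresh) * 100
rate_used = 35.9, rate_fresh = 53.3
= (35.9 / 53.3) * 100
= 0.6735 * 100 = 67.35

67.35 %


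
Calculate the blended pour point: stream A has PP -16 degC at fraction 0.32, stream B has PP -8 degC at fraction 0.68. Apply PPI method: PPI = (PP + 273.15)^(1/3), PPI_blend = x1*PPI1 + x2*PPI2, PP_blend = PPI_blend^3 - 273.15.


PPI_1 = (-16 + 273.15)^(1/3) = 6.359098
PPI_2 = (-8 + 273.15)^(1/3) = 6.42437
PPI_blend = 0.32 * 6.359098 + 0.68 * 6.42437 = 6.403483
PP_blend = 6.403483^3 - 273.15 = 262.5722 - 273.15 = -10.58

-10.58 degC


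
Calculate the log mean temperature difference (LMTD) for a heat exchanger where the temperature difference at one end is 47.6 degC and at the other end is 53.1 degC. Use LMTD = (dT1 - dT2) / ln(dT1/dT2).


LMTD = (dT1 - dT2) / ln(dT1/dT2)
= (47.6 - 53.1) / ln(47.6 / 53.1) = -5.5 / -0.109344 = 50.30

50.30 degC


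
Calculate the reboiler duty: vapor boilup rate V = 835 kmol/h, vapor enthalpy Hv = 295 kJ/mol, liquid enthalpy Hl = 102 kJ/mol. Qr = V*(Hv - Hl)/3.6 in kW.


Qr = 835 * (295 - 102) / 3.6 = 835 * 193 / 3.6 = 44770

44770 kW


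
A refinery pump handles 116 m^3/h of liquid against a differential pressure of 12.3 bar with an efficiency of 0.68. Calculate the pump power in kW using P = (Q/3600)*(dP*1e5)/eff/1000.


Q = 116 / 3600 = 0.0322222 m^3/s
P = 0.0322222 * (12.3 * 1e5) / 0.68 / 1000 = 58.28

58.28 kW


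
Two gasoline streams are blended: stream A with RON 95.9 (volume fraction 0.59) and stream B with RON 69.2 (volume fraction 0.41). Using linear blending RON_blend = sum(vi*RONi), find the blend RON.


Linear blending: RON_blend = sum(vi * RONi)
Contribution 1: 0.59 * 95.9 = 56.581
Contribution 2: 0.41 * 69.2 = 28.372
RON_blend = 56.581 + 28.372 = 84.953

84.953


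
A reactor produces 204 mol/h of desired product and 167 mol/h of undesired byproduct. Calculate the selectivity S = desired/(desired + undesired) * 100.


Selectivity = desired / (desired + undesired) * 100
Total products = 204 + 167 = 371 mol/h
S = 204 / 371 * 100
= 0.5499 * 100
= 54.99 %

54.99 %


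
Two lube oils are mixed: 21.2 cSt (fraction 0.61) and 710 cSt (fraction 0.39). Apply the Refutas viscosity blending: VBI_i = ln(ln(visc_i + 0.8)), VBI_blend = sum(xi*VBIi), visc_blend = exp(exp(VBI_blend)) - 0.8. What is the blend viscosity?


Refutas method: VBN_i = 14.534*ln(ln(visc_i + 0.8)) + 10.975, blended linearly by mass fraction; since VBN is linear in VBI_i = ln(ln(visc_i + 0.8)) and the fractions sum to 1, blend VBI directly: visc = exp(exp(VBI_blend)) - 0.8
VBI_1 = ln(ln(21.2 + 0.8)) = 1.12851
VBI_2 = ln(ln(710 + 0.8)) = 1.88196
VBI_blend = 0.61 * 1.12851 + 0.39 * 1.88196 = 1.42236
visc_blend = exp(exp(1.42236)) - 0.8 = 62.44

62.44 cSt


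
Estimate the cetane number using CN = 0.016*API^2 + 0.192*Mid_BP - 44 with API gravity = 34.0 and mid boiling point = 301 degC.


CN = 0.016 * 34.0^2 + 0.192 * 301 - 44
CN = 18.496 + 57.792 - 44 = 32.288

32.288


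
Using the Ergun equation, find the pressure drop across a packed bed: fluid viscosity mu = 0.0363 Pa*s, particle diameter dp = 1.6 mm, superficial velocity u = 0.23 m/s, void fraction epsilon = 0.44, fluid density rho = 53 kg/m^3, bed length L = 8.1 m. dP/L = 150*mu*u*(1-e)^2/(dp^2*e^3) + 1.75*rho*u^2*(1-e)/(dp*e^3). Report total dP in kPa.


dp = 1.6 mm = 0.0016 m
Viscous term = 150*0.0363*0.23*(1-0.44)^2 / (0.0016^2*0.44^3) = 1800960
Inertial term = 1.75*53*0.23^2*(1-0.44) / (0.0016*0.44^3) = 20159.5
dP/L = 1800960 + 20159.5 = 1821120 Pa/m
dP = 1821120 * 8.1 / 1000 = 14750 kPa

14750 kPa


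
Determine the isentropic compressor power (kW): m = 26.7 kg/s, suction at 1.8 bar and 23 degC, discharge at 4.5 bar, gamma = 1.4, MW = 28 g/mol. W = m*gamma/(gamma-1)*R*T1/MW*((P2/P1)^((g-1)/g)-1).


Isentropic work: W = m*(gamma/(gamma-1))*(R*T1/MW)*((P2/P1)^((gamma-1)/gamma) - 1)
T1 = 23 + 273.15 = 296.15 K
Pressure ratio = 4.5 / 1.8 = 2.5
Exponent = (1.4 - 1)/1.4 = 0.285714
(P2/P1)^exp - 1 = 2.5^0.285714 - 1 = 0.299263
W = 26.7 * 1.4 / 0.4 * 8.314 * 296.15 / 28 * 0.299263 = 2459

2459 kW


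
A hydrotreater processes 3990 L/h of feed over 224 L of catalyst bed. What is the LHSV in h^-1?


LHSV = volumetric feed rate / catalyst volume
= 3990 L/h / 224 L
= 17.81 h^-1

17.81 h^-1


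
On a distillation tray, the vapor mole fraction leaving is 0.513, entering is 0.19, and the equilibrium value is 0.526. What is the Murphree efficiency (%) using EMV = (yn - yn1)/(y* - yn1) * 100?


Murphree vapor efficiency: EMV = (y_n - y_(n-1)) / (y*_n - y_(n-1)) * 100
EMV = (0.513 - 0.19) / (0.526 - 0.19) * 100 = 0.323 / 0.336 * 100 = 96.13

96.13 %


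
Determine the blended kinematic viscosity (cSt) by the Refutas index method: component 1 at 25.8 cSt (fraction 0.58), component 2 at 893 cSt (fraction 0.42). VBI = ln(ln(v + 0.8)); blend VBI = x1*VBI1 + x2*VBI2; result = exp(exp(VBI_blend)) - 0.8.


Refutas method: VBN_i = 14.534*ln(ln(visc_i + 0.8)) + 10.975, blended linearly by mass fraction; since VBN is linear in VBI_i = ln(ln(visc_i + 0.8)) and the fractions sum to 1, blend VBI directly: visc = exp(exp(VBI_blend)) - 0.8
VBI_1 = ln(ln(25.8 + 0.8)) = 1.18812
VBI_2 = ln(ln(893 + 0.8)) = 1.91626
VBI_blend = 0.58 * 1.18812 + 0.42 * 1.91626 = 1.49394
visc_blend = exp(exp(1.49394)) - 0.8 = 85.22

85.22 cSt


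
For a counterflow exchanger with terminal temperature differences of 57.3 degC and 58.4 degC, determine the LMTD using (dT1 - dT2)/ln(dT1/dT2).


LMTD = (dT1 - dT2) / ln(dT1/dT2)
= (57.3 - 58.4) / ln(57.3 / 58.4) = -1.1 / -0.0190153 = 57.85

57.85 degC


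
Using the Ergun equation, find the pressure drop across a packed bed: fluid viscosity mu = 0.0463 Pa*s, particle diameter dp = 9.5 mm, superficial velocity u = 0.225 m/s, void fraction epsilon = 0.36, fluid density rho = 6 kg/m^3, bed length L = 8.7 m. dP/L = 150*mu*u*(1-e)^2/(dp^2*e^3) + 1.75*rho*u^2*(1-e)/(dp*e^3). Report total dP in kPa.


dp = 9.5 mm = 0.0095 m
Viscous term = 150*0.0463*0.225*(1-0.36)^2 / (0.0095^2*0.36^3) = 152006
Inertial term = 1.75*6*0.225^2*(1-0.36) / (0.0095*0.36^3) = 767.544
dP/L = 152006 + 767.544 = 152774 Pa/m
dP = 152774 * 8.7 / 1000 = 1329 kPa

1329 kPa


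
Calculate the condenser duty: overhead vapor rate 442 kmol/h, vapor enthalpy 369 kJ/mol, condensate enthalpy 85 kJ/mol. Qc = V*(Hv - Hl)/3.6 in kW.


Qc = 442 * (369 - 85) / 3.6 = 442 * 284 / 3.6 = 34870

34870 kW


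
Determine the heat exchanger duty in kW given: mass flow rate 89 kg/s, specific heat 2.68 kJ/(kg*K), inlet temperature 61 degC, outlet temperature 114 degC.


Q = m_dot * cp * delta_T
delta_T = 114 - 61 = 53 K
Q = 89 * 2.68 * 53
= 238.52 * 53
= 12641.56 kW

12641.56 kW


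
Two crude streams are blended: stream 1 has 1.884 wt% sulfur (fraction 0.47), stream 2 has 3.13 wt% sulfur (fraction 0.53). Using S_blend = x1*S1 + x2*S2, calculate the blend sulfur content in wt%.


Linear sulfur blending: S_blend = x1*S1 + x2*S2
Contribution 1: 0.47 * 1.884 = 0.88548 wt%
Contribution 2: 0.53 * 3.13 = 1.6589 wt%
S_blend = 0.88548 + 1.6589 = 2.54438

2.54438 wt%


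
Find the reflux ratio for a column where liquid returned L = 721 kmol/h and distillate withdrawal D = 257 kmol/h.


Reflux ratio definition: R = L / D (liquid returned / distillate withdrawn)
L = 721 kmol/h, D = 257 kmol/h
R = 721 / 257 = 2.805

2.805


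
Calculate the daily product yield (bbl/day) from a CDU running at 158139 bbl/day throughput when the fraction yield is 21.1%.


Crude throughput = 158139 bbl/day
Fraction yield = 21.1%
yield = throughput * fraction / 100
yield = 158139 * 21.1 / 100 = 33367.329

33367.329 bbl/day


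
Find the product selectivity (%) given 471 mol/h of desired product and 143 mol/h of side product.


Selectivity = desired / (desired + undesired) * 100
Total products = 471 + 143 = 614 mol/h
S = 471 / 614 * 100
= 0.7671 * 100
= 76.71 %

76.71 %


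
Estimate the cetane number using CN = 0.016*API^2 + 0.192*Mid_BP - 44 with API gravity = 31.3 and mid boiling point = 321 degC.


CN = 0.016 * 31.3^2 + 0.192 * 321 - 44
CN = 15.67504 + 61.632 - 44 = 33.30704

33.30704


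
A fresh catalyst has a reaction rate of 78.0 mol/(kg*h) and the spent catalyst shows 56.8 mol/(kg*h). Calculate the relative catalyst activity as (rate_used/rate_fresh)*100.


Activity (%) = (rate_used / rate_fresh) * 100
rate_used = 56.8, rate_fresh = 78.0
= (56.8 / 78.0) * 100
= 0.7282 * 100 = 72.82

72.82 %


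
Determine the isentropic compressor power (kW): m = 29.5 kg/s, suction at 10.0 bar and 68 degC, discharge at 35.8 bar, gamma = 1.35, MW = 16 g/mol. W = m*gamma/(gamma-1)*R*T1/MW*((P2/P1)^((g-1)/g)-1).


Isentropic work: W = m*(gamma/(gamma-1))*(R*T1/MW)*((P2/P1)^((gamma-1)/gamma) - 1)
T1 = 68 + 273.15 = 341.15 K
Pressure ratio = 35.8 / 10.0 = 3.58
Exponent = (1.35 - 1)/1.35 = 0.259259
(P2/P1)^exp - 1 = 3.58^0.259259 - 1 = 0.391872
W = 29.5 * 1.35 / 0.35 * 8.314 * 341.15 / 16 * 0.391872 = 7904

7904 kW


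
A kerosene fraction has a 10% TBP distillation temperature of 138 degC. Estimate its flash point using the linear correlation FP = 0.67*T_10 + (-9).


FP = 0.67 * 138 + (-9) = 83.46

83.46 degC


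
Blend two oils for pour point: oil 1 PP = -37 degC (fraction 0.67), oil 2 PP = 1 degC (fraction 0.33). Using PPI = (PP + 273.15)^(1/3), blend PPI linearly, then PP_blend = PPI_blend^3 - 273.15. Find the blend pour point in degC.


PPI_1 = (-37 + 273.15)^(1/3) = 6.181056
PPI_2 = (1 + 273.15)^(1/3) = 6.49625
PPI_blend = 0.67 * 6.181056 + 0.33 * 6.49625 = 6.28507
PP_blend = 6.28507^3 - 273.15 = 248.2735 - 273.15 = -24.88

-24.88 degC


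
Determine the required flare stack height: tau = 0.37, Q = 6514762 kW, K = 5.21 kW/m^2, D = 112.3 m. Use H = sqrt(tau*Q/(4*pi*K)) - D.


tau*Q/(4*pi*K) = 0.37 * 6514762 / (4 * pi * 5.21) = 36817.4
sqrt(36817.4) = 191.879
H = 191.879 - 112.3 = 79.58

79.58 m


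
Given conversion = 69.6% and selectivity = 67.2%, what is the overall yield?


Overall yield = conversion (%) * selectivity (%) / 100
Conversion = 69.6%, Selectivity = 67.2%
Y = 69.6 * 67.2 / 100
= 46.7712 %

46.7712 %


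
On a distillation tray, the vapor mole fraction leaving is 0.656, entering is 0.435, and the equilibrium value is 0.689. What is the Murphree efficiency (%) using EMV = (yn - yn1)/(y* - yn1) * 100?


Murphree vapor efficiency: EMV = (y_n - y_(n-1)) / (y*_n - y_(n-1)) * 100
EMV = (0.656 - 0.435) / (0.689 - 0.435) * 100 = 0.221 / 0.254 * 100 = 87.01

87.01 %


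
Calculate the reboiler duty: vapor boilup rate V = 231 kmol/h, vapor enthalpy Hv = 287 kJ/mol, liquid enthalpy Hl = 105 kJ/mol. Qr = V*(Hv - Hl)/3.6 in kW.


Qr = 231 * (287 - 105) / 3.6 = 231 * 182 / 3.6 = 11680

11680 kW


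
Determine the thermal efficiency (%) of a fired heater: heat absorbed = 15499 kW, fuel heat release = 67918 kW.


Furnace efficiency = Q_absorbed / Q_fuel * 100
= 15499 / 67918 * 100 = 22.82

22.82 %


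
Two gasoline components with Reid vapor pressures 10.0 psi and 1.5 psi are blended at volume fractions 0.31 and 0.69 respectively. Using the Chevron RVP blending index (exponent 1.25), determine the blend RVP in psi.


Chevron index: RVP_blend = (sum xi*RVPi^1.25)^(1/1.25)
RVP^1.25 terms: 0.31 * 10.0^1.25 + 0.69 * 1.5^1.25 = 6.65808
RVP_blend = 6.65808^(1/1.25) = 4.557

4.557 psi


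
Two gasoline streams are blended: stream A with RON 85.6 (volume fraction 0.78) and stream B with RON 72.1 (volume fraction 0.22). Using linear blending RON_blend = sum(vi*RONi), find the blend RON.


Linear blending: RON_blend = sum(vi * RONi)
Contribution 1: 0.78 * 85.6 = 66.768
Contribution 2: 0.22 * 72.1 = 15.862
RON_blend = 66.768 + 15.862 = 82.63

82.63


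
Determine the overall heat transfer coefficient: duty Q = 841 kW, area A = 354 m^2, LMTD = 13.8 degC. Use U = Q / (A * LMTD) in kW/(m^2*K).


From Q = U*A*LMTD, U = Q / (A * LMTD)
U = 841 / (354 * 13.8) = 841 / 4885.2 = 0.1722

0.1722 kW/(m^2*K)


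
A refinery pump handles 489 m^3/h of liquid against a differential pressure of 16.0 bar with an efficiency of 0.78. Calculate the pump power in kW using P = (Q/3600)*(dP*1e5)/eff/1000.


Q = 489 / 3600 = 0.135833 m^3/s
P = 0.135833 * (16.0 * 1e5) / 0.78 / 1000 = 278.6

278.6 kW


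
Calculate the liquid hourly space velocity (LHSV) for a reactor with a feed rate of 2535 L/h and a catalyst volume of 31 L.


LHSV = volumetric feed rate / catalyst volume
= 2535 L/h / 31 L
= 81.77 h^-1

81.77 h^-1


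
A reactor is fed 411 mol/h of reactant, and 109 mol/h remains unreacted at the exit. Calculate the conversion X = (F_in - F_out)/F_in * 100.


X = (F_in - F_out) / F_in * 100
Moles reacted = 411 - 109 = 302
X = 302 / 411 * 100
= 0.7348 * 100
= 73.48 %

73.48 %


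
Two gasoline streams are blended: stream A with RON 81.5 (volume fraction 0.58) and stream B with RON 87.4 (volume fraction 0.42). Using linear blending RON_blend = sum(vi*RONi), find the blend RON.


Linear blending: RON_blend = sum(vi * RONi)
Contribution 1: 0.58 * 81.5 = 47.27
Contribution 2: 0.42 * 87.4 = 36.708
RON_blend = 47.27 + 36.708 = 83.978

83.978


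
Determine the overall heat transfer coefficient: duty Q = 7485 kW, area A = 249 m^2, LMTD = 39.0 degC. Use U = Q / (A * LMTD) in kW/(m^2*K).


From Q = U*A*LMTD, U = Q / (A * LMTD)
U = 7485 / (249 * 39.0) = 7485 / 9711 = 0.7708

0.7708 kW/(m^2*K)


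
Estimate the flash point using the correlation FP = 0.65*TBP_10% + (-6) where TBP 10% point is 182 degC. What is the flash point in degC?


FP = 0.65 * 182 + (-6) = 112.3

112.3 degC


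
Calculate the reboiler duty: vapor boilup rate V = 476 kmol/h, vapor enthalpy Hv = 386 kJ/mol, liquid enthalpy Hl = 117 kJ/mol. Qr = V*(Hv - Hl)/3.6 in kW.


Qr = 476 * (386 - 117) / 3.6 = 476 * 269 / 3.6 = 35570

35570 kW


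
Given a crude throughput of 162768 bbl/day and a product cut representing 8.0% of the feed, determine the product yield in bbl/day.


Crude throughput = 162768 bbl/day
Fraction yield = 8.0%
yield = throughput * fraction / 100
yield = 162768 * 8.0 / 100 = 13021.44

13021.44 bbl/day


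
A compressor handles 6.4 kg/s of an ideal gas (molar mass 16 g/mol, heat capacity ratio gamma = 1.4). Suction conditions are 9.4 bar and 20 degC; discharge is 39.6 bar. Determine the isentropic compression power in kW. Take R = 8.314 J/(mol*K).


Isentropic work: W = m*(gamma/(gamma-1))*(R*T1/MW)*((P2/P1)^((gamma-1)/gamma) - 1)
T1 = 20 + 273.15 = 293.15 K
Pressure ratio = 39.6 / 9.4 = 4.21277
Exponent = (1.4 - 1)/1.4 = 0.285714
(P2/P1)^exp - 1 = 4.21277^0.285714 - 1 = 0.508161
W = 6.4 * 1.4 / 0.4 * 8.314 * 293.15 / 16 * 0.508161 = 1734

1734 kW


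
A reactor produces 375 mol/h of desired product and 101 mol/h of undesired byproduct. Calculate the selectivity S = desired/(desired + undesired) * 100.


Selectivity = desired / (desired + undesired) * 100
Total products = 375 + 101 = 476 mol/h
S = 375 / 476 * 100
= 0.7878 * 100
= 78.78 %

78.78 %


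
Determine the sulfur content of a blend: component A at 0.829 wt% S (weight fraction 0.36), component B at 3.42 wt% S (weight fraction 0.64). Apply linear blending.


Linear sulfur blending: S_blend = x1*S1 + x2*S2
Contribution 1: 0.36 * 0.829 = 0.29844 wt%
Contribution 2: 0.64 * 3.42 = 2.1888 wt%
S_blend = 0.29844 + 2.1888 = 2.48724

2.48724 wt%


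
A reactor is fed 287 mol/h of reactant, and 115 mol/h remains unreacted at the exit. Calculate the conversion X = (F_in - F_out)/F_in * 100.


X = (F_in - F_out) / F_in * 100
Moles reacted = 287 - 115 = 172
X = 172 / 287 * 100
= 0.5993 * 100
= 59.93 %

59.93 %


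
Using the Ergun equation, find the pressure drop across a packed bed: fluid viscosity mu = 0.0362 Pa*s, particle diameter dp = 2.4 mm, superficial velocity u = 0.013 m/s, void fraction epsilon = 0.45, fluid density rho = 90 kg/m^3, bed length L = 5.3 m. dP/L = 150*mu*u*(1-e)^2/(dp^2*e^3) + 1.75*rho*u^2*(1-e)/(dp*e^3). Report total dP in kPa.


dp = 2.4 mm = 0.0024 m
Viscous term = 150*0.0362*0.013*(1-0.45)^2 / (0.0024^2*0.45^3) = 40682.6
Inertial term = 1.75*90*0.013^2*(1-0.45) / (0.0024*0.45^3) = 66.9393
dP/L = 40682.6 + 66.9393 = 40749.5 Pa/m
dP = 40749.5 * 5.3 / 1000 = 216.0 kPa

216.0 kPa


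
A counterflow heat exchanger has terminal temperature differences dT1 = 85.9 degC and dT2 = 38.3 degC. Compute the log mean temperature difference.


LMTD = (dT1 - dT2) / ln(dT1/dT2)
= (85.9 - 38.3) / ln(85.9 / 38.3) = 47.6 / 0.807734 = 58.93

58.93 degC


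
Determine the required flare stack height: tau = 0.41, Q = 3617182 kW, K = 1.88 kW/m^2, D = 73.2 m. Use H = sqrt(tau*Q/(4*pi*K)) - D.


tau*Q/(4*pi*K) = 0.41 * 3617182 / (4 * pi * 1.88) = 62775
sqrt(62775) = 250.549
H = 250.549 - 73.2 = 177.3

177.3 m


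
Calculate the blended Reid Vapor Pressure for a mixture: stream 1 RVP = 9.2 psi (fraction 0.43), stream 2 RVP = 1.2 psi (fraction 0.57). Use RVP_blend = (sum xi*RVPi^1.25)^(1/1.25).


Chevron index: RVP_blend = (sum xi*RVPi^1.25)^(1/1.25)
RVP^1.25 terms: 0.43 * 9.2^1.25 + 0.57 * 1.2^1.25 = 7.60564
RVP_blend = 7.60564^(1/1.25) = 5.069

5.069 psi


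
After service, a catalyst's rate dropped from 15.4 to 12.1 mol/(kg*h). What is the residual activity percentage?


Activity (%) = (rate_used / rate_fresh) * 100
rate_used = 12.1, rate_fresh = 15.4
= (12.1 / 15.4) * 100
= 0.7857 * 100 = 78.57

78.57 %


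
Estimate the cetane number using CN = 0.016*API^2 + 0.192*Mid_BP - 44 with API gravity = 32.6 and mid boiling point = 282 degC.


CN = 0.016 * 32.6^2 + 0.192 * 282 - 44
CN = 17.00416 + 54.144 - 44 = 27.14816

27.14816


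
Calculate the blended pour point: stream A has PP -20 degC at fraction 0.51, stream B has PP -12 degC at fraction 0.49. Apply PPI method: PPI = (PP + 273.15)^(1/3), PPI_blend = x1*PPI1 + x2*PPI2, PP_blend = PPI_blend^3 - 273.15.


PPI_1 = (-20 + 273.15)^(1/3) = 6.325953
PPI_2 = (-12 + 273.15)^(1/3) = 6.391901
PPI_blend = 0.51 * 6.325953 + 0.49 * 6.391901 = 6.358268
PP_blend = 6.358268^3 - 273.15 = 257.0493 - 273.15 = -16.1

-16.1 degC


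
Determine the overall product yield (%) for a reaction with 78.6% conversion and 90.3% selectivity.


Overall yield = conversion (%) * selectivity (%) / 100
Conversion = 78.6%, Selectivity = 90.3%
Y = 78.6 * 90.3 / 100
= 70.9758 %

70.9758 %


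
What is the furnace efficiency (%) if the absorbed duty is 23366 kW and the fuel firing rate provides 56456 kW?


Furnace efficiency = Q_absorbed / Q_fuel * 100
= 23366 / 56456 * 100 = 41.39

41.39 %


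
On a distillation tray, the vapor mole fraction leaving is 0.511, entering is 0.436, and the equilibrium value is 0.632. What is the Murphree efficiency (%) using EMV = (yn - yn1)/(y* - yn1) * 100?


Murphree vapor efficiency: EMV = (y_n - y_(n-1)) / (y*_n - y_(n-1)) * 100
EMV = (0.511 - 0.436) / (0.632 - 0.436) * 100 = 0.075 / 0.196 * 100 = 38.27

38.27 %


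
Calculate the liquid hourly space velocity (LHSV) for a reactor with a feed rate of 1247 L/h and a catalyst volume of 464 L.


LHSV = volumetric feed rate / catalyst volume
= 1247 L/h / 464 L
= 2.688 h^-1

2.688 h^-1


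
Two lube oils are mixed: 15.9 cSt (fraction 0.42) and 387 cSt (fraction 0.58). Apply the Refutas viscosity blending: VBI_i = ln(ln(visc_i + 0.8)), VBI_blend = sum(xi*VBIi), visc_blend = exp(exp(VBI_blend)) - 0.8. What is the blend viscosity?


Refutas method: VBN_i = 14.534*ln(ln(visc_i + 0.8)) + 10.975, blended linearly by mass fraction; since VBN is linear in VBI_i = ln(ln(visc_i + 0.8)) and the fractions sum to 1, blend VBI directly: visc = exp(exp(VBI_blend)) - 0.8
VBI_1 = ln(ln(15.9 + 0.8)) = 1.03511
VBI_2 = ln(ln(387 + 0.8)) = 1.78515
VBI_blend = 0.42 * 1.03511 + 0.58 * 1.78515 = 1.47013
visc_blend = exp(exp(1.47013)) - 0.8 = 76.66

76.66 cSt


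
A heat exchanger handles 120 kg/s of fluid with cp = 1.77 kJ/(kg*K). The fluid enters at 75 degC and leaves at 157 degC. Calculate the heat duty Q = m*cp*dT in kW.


Q = m_dot * cp * delta_T
delta_T = 157 - 75 = 82 K
Q = 120 * 1.77 * 82
= 212.4 * 82
= 17416.8 kW

17416.8 kW


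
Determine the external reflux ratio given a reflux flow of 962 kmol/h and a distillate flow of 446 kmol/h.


Reflux ratio definition: R = L / D (liquid returned / distillate withdrawn)
L = 962 kmol/h, D = 446 kmol/h
R = 962 / 446 = 2.157

2.157


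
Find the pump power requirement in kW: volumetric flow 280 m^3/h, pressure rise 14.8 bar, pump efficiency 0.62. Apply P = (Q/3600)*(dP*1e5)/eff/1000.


Q = 280 / 3600 = 0.0777778 m^3/s
P = 0.0777778 * (14.8 * 1e5) / 0.62 / 1000 = 185.7

185.7 kW


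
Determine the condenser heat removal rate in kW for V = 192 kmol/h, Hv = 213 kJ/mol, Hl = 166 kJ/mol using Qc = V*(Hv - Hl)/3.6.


Qc = 192 * (213 - 166) / 3.6 = 192 * 47 / 3.6 = 2507

2507 kW


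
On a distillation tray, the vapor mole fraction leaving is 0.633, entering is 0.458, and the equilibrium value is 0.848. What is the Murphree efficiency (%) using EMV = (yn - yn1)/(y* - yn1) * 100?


Murphree vapor efficiency: EMV = (y_n - y_(n-1)) / (y*_n - y_(n-1)) * 100
EMV = (0.633 - 0.458) / (0.848 - 0.458) * 100 = 0.175 / 0.39 * 100 = 44.87

44.87 %


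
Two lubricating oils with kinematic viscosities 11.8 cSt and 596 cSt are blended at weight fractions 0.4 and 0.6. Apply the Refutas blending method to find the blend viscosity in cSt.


Refutas method: VBN_i = 14.534*ln(ln(visc_i + 0.8)) + 10.975, blended linearly by mass fraction; since VBN is linear in VBI_i = ln(ln(visc_i + 0.8)) and the fractions sum to 1, blend VBI directly: visc = exp(exp(VBI_blend)) - 0.8
VBI_1 = ln(ln(11.8 + 0.8)) = 0.929679
VBI_2 = ln(ln(596 + 0.8)) = 1.85498
VBI_blend = 0.4 * 0.929679 + 0.6 * 1.85498 = 1.48486
visc_blend = exp(exp(1.48486)) - 0.8 = 81.83

81.83 cSt


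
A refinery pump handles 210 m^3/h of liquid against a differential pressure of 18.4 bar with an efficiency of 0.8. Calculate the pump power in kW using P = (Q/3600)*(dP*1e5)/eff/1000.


Q = 210 / 3600 = 0.0583333 m^3/s
P = 0.0583333 * (18.4 * 1e5) / 0.8 / 1000 = 134.2

134.2 kW


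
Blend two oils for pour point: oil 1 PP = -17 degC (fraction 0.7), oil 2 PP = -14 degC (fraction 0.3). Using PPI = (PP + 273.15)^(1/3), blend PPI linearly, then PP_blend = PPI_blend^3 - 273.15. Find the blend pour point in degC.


PPI_1 = (-17 + 273.15)^(1/3) = 6.350844
PPI_2 = (-14 + 273.15)^(1/3) = 6.375541
PPI_blend = 0.7 * 6.350844 + 0.3 * 6.375541 = 6.358253
PP_blend = 6.358253^3 - 273.15 = 257.0475 - 273.15 = -16.1

-16.1 degC


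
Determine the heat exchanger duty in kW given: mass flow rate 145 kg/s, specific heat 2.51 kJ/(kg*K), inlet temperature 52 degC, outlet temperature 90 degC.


Q = m_dot * cp * delta_T
delta_T = 90 - 52 = 38 K
Q = 145 * 2.51 * 38
= 363.95 * 38
= 13830.1 kW

13830.1 kW


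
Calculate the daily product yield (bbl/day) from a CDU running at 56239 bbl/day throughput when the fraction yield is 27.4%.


Crude throughput = 56239 bbl/day
Fraction yield = 27.4%
yield = throughput * fraction / 100
yield = 56239 * 27.4 / 100 = 15409.486

15409.486 bbl/day


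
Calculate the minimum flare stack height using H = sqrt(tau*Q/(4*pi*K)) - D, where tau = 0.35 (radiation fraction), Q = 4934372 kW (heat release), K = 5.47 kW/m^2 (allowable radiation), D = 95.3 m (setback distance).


tau*Q/(4*pi*K) = 0.35 * 4934372 / (4 * pi * 5.47) = 25124.8
sqrt(25124.8) = 158.508
H = 158.508 - 95.3 = 63.21

63.21 m
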